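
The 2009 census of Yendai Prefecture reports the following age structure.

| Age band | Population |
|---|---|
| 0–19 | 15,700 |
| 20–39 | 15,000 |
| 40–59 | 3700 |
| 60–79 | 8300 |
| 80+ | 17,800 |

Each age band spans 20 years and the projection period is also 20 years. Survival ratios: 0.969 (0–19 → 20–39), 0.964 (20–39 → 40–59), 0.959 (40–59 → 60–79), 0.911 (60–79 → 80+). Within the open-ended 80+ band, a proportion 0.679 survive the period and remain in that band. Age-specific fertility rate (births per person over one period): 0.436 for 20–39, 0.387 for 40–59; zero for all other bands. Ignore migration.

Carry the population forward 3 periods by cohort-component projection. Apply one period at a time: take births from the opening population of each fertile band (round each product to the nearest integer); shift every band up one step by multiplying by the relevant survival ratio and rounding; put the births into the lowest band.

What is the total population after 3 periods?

Numbering the bands 1..5 from youngest to oldest:
After projecting period 1:
Births: 15000 × 0.436 = 6540 ; 3700 × 0.387 = 1432 → total 7972
Band 2: 15700 × 0.969 = 15213
Band 3: 15000 × 0.964 = 14460
Band 4: 3700 × 0.959 = 3548
Band 5: 8300 × 0.911 + 17800 × 0.679 = 7561 + 12086 = 19647
Giving 7972 / 15213 / 14460 / 3548 / 19647.
After projecting period 2:
Births: 15213 × 0.436 = 6633 ; 14460 × 0.387 = 5596 → total 12229
Band 2: 7972 × 0.969 = 7725
Band 3: 15213 × 0.964 = 14665
Band 4: 14460 × 0.959 = 13867
Band 5: 3548 × 0.911 + 19647 × 0.679 = 3232 + 13340 = 16572
Giving 12229 / 7725 / 14665 / 13867 / 16572.
After projecting period 3:
Births: 7725 × 0.436 = 3368 ; 14665 × 0.387 = 5675 → total 9043
Band 2: 12229 × 0.969 = 11850
Band 3: 7725 × 0.964 = 7447
Band 4: 14665 × 0.959 = 14064
Band 5: 13867 × 0.911 + 16572 × 0.679 = 12633 + 11252 = 23885
Giving 9043 / 11850 / 7447 / 14064 / 23885.
Total after period 3: 9043 + 11850 + 7447 + 14064 + 23885 = 66289

66289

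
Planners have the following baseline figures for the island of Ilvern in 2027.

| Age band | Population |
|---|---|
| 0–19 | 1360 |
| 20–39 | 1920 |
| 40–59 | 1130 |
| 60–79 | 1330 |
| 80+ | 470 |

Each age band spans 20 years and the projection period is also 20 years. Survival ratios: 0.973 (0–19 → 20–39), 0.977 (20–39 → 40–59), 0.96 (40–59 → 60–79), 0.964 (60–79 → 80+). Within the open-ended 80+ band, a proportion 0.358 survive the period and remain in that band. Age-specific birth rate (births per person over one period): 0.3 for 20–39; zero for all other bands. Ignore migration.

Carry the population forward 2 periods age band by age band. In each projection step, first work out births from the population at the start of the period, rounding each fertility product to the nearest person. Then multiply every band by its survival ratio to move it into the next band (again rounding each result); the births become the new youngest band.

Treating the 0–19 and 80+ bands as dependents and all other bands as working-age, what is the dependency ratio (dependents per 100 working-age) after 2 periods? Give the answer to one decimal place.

53.7

Period 1:
Births: 1920 × 0.3 = 576
20–39: 1360 × 0.973 = 1323
40–59: 1920 × 0.977 = 1876
60–79: 1130 × 0.96 = 1085
80+: 1330 × 0.964 + 470 × 0.358 = 1282 + 168 = 1450
Giving 576 / 1323 / 1876 / 1085 / 1450.
Period 2:
Births: 1323 × 0.3 = 397
20–39: 576 × 0.973 = 560
40–59: 1323 × 0.977 = 1293
60–79: 1876 × 0.96 = 1801
80+: 1085 × 0.964 + 1450 × 0.358 = 1046 + 519 = 1565
Giving 397 / 560 / 1293 / 1801 / 1565.
Dependents (band 0–19 + band 80+) = 397 + 1565 = 1962; working-age = 3654; ratio = 1962/3654 × 100 = 53.7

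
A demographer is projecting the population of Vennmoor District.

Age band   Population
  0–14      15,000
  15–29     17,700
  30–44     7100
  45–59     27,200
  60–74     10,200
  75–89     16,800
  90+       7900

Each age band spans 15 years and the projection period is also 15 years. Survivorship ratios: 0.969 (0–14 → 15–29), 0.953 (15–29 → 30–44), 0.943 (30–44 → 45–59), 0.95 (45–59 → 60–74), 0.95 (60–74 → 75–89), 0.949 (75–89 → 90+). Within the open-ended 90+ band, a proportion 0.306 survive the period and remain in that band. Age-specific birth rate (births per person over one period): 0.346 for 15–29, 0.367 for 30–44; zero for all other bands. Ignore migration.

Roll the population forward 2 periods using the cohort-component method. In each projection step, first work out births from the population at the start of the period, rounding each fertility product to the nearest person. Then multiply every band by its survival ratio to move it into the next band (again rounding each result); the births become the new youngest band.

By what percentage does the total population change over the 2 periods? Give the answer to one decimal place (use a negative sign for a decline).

Numbering the groups 1..7 from youngest to oldest:
Period 1:
Births: 17700 × 0.346 = 6124, 7100 × 0.367 = 2606 ⇒ total 8730
Group 2: 15000 × 0.969 = 14535
Group 3: 17700 × 0.953 = 16868
Group 4: 7100 × 0.943 = 6695
Group 5: 27200 × 0.95 = 25840
Group 6: 10200 × 0.95 = 9690
Group 7: 16800 × 0.949 + 7900 × 0.306 = 15943 + 2417 = 18360
End of period: [8730, 14535, 16868, 6695, 25840, 9690, 18360]
Period 2:
Births: 14535 × 0.346 = 5029, 16868 × 0.367 = 6191 ⇒ total 11220
Group 2: 8730 × 0.969 = 8459
Group 3: 14535 × 0.953 = 13852
Group 4: 16868 × 0.943 = 15907
Group 5: 6695 × 0.95 = 6360
Group 6: 25840 × 0.95 = 24548
Group 7: 9690 × 0.949 + 18360 × 0.306 = 9196 + 5618 = 14814
End of period: [11220, 8459, 13852, 15907, 6360, 24548, 14814]
Total: 101900 → 95160; change = -6740; percentage change = -6.6%

-6.6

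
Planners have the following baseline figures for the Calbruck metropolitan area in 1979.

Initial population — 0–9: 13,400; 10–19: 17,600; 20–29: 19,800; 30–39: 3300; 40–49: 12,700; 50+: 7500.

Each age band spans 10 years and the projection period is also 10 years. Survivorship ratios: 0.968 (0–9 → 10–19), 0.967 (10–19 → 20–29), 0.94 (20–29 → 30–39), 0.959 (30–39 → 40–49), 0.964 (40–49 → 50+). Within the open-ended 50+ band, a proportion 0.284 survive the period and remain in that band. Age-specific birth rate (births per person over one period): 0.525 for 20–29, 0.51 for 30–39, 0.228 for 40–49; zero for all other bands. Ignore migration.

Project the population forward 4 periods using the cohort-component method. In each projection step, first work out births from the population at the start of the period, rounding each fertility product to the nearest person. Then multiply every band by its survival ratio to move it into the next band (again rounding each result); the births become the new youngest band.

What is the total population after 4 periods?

Period 1:
Births: 19800 × 0.525 = 10395 ; 3300 × 0.51 = 1683 ; 12700 × 0.228 = 2896 — total 14974
10–19: 13400 × 0.968 = 12971
20–29: 17600 × 0.967 = 17019
30–39: 19800 × 0.94 = 18612
40–49: 3300 × 0.959 = 3165
50+: 12700 × 0.964 + 7500 × 0.284 = 12243 + 2130 = 14373
End of period: [14974, 12971, 17019, 18612, 3165, 14373]
Period 2:
Births: 17019 × 0.525 = 8935 ; 18612 × 0.51 = 9492 ; 3165 × 0.228 = 722 — total 19149
10–19: 14974 × 0.968 = 14495
20–29: 12971 × 0.967 = 12543
30–39: 17019 × 0.94 = 15998
40–49: 18612 × 0.959 = 17849
50+: 3165 × 0.964 + 14373 × 0.284 = 3051 + 4082 = 7133
End of period: [19149, 14495, 12543, 15998, 17849, 7133]
Period 3:
Births: 12543 × 0.525 = 6585 ; 15998 × 0.51 = 8159 ; 17849 × 0.228 = 4070 — total 18814
10–19: 19149 × 0.968 = 18536
20–29: 14495 × 0.967 = 14017
30–39: 12543 × 0.94 = 11790
40–49: 15998 × 0.959 = 15342
50+: 17849 × 0.964 + 7133 × 0.284 = 17206 + 2026 = 19232
End of period: [18814, 18536, 14017, 11790, 15342, 19232]
Period 4:
Births: 14017 × 0.525 = 7359 ; 11790 × 0.51 = 6013 ; 15342 × 0.228 = 3498 — total 16870
10–19: 18814 × 0.968 = 18212
20–29: 18536 × 0.967 = 17924
30–39: 14017 × 0.94 = 13176
40–49: 11790 × 0.959 = 11307
50+: 15342 × 0.964 + 19232 × 0.284 = 14790 + 5462 = 20252
End of period: [16870, 18212, 17924, 13176, 11307, 20252]
Total after period 4: 16870 + 18212 + 17924 + 13176 + 11307 + 20252 = 97741

97741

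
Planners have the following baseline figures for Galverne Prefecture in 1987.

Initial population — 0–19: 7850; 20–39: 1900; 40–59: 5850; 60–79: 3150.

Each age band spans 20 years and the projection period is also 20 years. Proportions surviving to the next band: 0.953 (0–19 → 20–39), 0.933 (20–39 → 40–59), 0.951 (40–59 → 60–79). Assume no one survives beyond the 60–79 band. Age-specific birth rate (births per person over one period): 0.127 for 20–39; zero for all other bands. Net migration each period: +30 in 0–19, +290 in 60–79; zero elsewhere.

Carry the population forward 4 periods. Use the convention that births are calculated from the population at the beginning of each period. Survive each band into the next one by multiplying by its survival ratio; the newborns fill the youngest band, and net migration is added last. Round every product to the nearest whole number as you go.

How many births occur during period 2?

950

Numbering the bands 1..4 from youngest to oldest:
— Period 1 —
Births: 1900 * 0.127 = 241
Band 2: 7850 * 0.953 = 7481
Band 3: 1900 * 0.933 = 1773
Band 4: 5850 * 0.951 = 5563
Net migration: Band 1 + 30 → 271; Band 4 + 290 → 5853
→ [271, 7481, 1773, 5853]
— Period 2 —
Births: 7481 * 0.127 = 950
Band 2: 271 * 0.953 = 258
Band 3: 7481 * 0.933 = 6980
Band 4: 1773 * 0.951 = 1686
Net migration: Band 1 + 30 → 980; Band 4 + 290 → 1976
→ [980, 258, 6980, 1976]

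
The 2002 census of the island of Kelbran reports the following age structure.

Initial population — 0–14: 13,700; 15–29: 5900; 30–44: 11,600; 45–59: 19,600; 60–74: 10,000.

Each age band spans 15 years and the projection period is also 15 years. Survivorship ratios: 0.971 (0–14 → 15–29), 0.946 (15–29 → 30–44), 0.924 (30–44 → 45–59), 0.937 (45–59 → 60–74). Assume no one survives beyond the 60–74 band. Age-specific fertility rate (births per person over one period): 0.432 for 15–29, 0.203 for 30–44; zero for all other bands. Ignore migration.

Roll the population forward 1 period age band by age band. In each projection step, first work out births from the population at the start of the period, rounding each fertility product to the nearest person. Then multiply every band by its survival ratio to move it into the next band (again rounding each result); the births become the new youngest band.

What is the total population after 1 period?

52871

Period 1.
Births: 5900 × 0.432 = 2549 ; 11600 × 0.203 = 2355 — total 4904
15–29: 13700 × 0.971 = 13303
30–44: 5900 × 0.946 = 5581
45–59: 11600 × 0.924 = 10718
60–74: 19600 × 0.937 = 18365
Giving 4904 / 13303 / 5581 / 10718 / 18365.
Total after period 1: 4904 + 13303 + 5581 + 10718 + 18365 = 52871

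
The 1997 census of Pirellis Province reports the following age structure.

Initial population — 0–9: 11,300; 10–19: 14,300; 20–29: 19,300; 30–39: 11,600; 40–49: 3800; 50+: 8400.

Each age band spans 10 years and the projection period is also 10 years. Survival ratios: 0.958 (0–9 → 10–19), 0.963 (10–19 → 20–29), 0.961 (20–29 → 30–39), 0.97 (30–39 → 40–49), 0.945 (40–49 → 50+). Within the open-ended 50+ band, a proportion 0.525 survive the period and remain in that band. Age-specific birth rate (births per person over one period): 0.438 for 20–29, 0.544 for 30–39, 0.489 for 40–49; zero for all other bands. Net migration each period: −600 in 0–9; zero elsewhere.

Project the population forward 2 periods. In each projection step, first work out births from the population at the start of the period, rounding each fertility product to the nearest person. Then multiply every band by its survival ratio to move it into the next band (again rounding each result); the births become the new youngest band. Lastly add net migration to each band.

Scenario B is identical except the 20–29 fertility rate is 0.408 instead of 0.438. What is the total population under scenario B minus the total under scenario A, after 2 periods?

-968

Period 1:
Births: 19300 × 0.438 = 8453  |  11600 × 0.544 = 6310  |  3800 × 0.489 = 1858 → total 16621
10–19: 11300 × 0.958 = 10825
20–29: 14300 × 0.963 = 13771
30–39: 19300 × 0.961 = 18547
40–49: 11600 × 0.97 = 11252
50+: 3800 × 0.945 + 8400 × 0.525 = 3591 + 4410 = 8001
Net migration: 0–9 − 600 → 16021
Population now: 0–9=16021, 10–19=10825, 20–29=13771, 30–39=18547, 40–49=11252, 50+=8001
Period 2:
Births: 13771 × 0.438 = 6032  |  18547 × 0.544 = 10090  |  11252 × 0.489 = 5502 → total 21624
10–19: 16021 × 0.958 = 15348
20–29: 10825 × 0.963 = 10424
30–39: 13771 × 0.961 = 13234
40–49: 18547 × 0.97 = 17991
50+: 11252 × 0.945 + 8001 × 0.525 = 10633 + 4201 = 14834
Net migration: 0–9 − 600 → 21024
Population now: 0–9=21024, 10–19=15348, 20–29=10424, 30–39=13234, 40–49=17991, 50+=14834
Scenario A total after 2 periods: 92855
Scenario B projection —
Period 1:
Births: 19300 × 0.408 = 7874  |  11600 × 0.544 = 6310  |  3800 × 0.489 = 1858 → total 16042
10–19: 11300 × 0.958 = 10825
20–29: 14300 × 0.963 = 13771
30–39: 19300 × 0.961 = 18547
40–49: 11600 × 0.97 = 11252
50+: 3800 × 0.945 + 8400 × 0.525 = 3591 + 4410 = 8001
Net migration: 0–9 − 600 → 15442
Population now: 0–9=15442, 10–19=10825, 20–29=13771, 30–39=18547, 40–49=11252, 50+=8001
Period 2:
Births: 13771 × 0.408 = 5619  |  18547 × 0.544 = 10090  |  11252 × 0.489 = 5502 → total 21211
10–19: 15442 × 0.958 = 14793
20–29: 10825 × 0.963 = 10424
30–39: 13771 × 0.961 = 13234
40–49: 18547 × 0.97 = 17991
50+: 11252 × 0.945 + 8001 × 0.525 = 10633 + 4201 = 14834
Net migration: 0–9 − 600 → 20611
Population now: 0–9=20611, 10–19=14793, 20–29=10424, 30–39=13234, 40–49=17991, 50+=14834
Scenario B total after 2 periods: 91887
Difference B − A = 91887 − 92855 = -968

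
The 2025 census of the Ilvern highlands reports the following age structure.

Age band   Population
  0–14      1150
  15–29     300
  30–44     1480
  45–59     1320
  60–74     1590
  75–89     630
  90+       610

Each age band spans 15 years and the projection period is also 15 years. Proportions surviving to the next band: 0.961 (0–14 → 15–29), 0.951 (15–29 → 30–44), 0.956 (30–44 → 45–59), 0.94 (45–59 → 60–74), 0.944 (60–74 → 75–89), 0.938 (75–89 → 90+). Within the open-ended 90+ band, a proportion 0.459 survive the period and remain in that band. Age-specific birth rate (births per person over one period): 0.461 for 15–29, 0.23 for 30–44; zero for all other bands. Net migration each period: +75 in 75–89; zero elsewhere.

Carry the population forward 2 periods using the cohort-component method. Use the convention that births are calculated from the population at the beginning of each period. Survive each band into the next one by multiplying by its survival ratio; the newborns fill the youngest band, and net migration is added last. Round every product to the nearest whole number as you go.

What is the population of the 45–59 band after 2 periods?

272

— Period 1 —
Births: 300 × 0.461 = 138 ; 1480 × 0.23 = 340 → 478
15–29: 1150 × 0.961 = 1105
30–44: 300 × 0.951 = 285
45–59: 1480 × 0.956 = 1415
60–74: 1320 × 0.94 = 1241
75–89: 1590 × 0.944 = 1501
90+: 630 × 0.938 + 610 × 0.459 = 591 + 280 = 871
Net migration: 75–89 + 75 → 1576
End of period: [478, 1105, 285, 1415, 1241, 1576, 871]
— Period 2 —
Births: 1105 × 0.461 = 509 ; 285 × 0.23 = 66 → 575
15–29: 478 × 0.961 = 459
30–44: 1105 × 0.951 = 1051
45–59: 285 × 0.956 = 272
60–74: 1415 × 0.94 = 1330
75–89: 1241 × 0.944 = 1172
90+: 1576 × 0.938 + 871 × 0.459 = 1478 + 400 = 1878
Net migration: 75–89 + 75 → 1247
End of period: [575, 459, 1051, 272, 1330, 1247, 1878]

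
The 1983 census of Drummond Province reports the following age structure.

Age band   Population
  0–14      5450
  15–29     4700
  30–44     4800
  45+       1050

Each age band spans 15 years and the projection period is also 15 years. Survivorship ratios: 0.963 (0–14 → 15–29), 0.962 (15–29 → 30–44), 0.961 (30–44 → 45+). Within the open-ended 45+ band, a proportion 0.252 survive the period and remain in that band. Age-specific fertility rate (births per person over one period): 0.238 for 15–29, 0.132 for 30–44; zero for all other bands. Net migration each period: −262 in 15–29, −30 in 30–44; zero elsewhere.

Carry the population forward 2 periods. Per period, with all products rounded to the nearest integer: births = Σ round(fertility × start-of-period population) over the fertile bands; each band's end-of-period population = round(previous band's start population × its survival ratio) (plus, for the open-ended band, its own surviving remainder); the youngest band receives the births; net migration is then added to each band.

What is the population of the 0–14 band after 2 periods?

1780

Let group 1 be 0–14 through group 4 = 45+.
After projecting period 1:
Births: 4700 × 0.238 = 1119, 4800 × 0.132 = 634 ⇒ total 1753
Group 2: 5450 × 0.963 = 5248
Group 3: 4700 × 0.962 = 4521
Group 4: 4800 × 0.961 + 1050 × 0.252 = 4613 + 265 = 4878
Net migration: Group 2 − 262 → 4986; Group 3 − 30 → 4491
End of period: [1753, 4986, 4491, 4878]
After projecting period 2:
Births: 4986 × 0.238 = 1187, 4491 × 0.132 = 593 ⇒ total 1780
Group 2: 1753 × 0.963 = 1688
Group 3: 4986 × 0.962 = 4797
Group 4: 4491 × 0.961 + 4878 × 0.252 = 4316 + 1229 = 5545
Net migration: Group 2 − 262 → 1426; Group 3 − 30 → 4767
End of period: [1780, 1426, 4767, 5545]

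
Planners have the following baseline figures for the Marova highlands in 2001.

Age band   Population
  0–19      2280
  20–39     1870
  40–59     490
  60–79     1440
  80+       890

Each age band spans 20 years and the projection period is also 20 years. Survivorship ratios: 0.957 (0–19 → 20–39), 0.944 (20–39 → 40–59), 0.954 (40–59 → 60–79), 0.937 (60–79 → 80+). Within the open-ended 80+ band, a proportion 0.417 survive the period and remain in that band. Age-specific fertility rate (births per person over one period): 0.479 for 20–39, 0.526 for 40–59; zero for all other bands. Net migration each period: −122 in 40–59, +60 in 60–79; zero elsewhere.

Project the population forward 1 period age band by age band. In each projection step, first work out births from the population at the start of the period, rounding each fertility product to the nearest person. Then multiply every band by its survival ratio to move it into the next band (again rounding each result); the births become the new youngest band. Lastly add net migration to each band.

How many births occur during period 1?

1154

Call the groups 1 to 5, youngest first.
Period 1:
Births: 1870 × 0.479 = 896, 490 × 0.526 = 258 → total 1154
Group 2: 2280 × 0.957 = 2182
Group 3: 1870 × 0.944 = 1765
Group 4: 490 × 0.954 = 467
Group 5: 1440 × 0.937 + 890 × 0.417 = 1349 + 371 = 1720
Net migration: Group 3 − 122 → 1643; Group 4 + 60 → 527
Population now: 0–19=1154, 20–39=2182, 40–59=1643, 60–79=527, 80+=1720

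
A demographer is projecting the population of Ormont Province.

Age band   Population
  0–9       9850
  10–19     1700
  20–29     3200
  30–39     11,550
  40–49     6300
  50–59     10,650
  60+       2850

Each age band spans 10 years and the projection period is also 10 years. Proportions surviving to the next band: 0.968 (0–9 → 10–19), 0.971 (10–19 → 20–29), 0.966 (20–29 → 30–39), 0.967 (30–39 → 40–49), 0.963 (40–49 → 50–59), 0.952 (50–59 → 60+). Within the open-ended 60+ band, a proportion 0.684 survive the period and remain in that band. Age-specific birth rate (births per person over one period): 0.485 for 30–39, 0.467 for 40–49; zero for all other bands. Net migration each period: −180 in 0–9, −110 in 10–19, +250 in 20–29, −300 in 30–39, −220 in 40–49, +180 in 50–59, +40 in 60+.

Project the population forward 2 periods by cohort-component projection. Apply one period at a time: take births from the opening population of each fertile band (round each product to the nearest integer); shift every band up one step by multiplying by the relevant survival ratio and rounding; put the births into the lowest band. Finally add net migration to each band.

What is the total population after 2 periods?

(Groups numbered youngest = 1 to oldest = 7.)
Period 1.
Births: 11550 * 0.485 = 5602  |  6300 * 0.467 = 2942 ⇒ total 8544
Group 2: 9850 * 0.968 = 9535
Group 3: 1700 * 0.971 = 1651
Group 4: 3200 * 0.966 = 3091
Group 5: 11550 * 0.967 = 11169
Group 6: 6300 * 0.963 = 6067
Group 7: 10650 * 0.952 + 2850 * 0.684 = 10139 + 1949 = 12088
Net migration: Group 1 − 180 → 8364; Group 2 − 110 → 9425; Group 3 + 250 → 1901; Group 4 − 300 → 2791; Group 5 − 220 → 10949; Group 6 + 180 → 6247; Group 7 + 40 → 12128
Population now: 0–9=8364, 10–19=9425, 20–29=1901, 30–39=2791, 40–49=10949, 50–59=6247, 60+=12128
Period 2.
Births: 2791 * 0.485 = 1354  |  10949 * 0.467 = 5113 ⇒ total 6467
Group 2: 8364 * 0.968 = 8096
Group 3: 9425 * 0.971 = 9152
Group 4: 1901 * 0.966 = 1836
Group 5: 2791 * 0.967 = 2699
Group 6: 10949 * 0.963 = 10544
Group 7: 6247 * 0.952 + 12128 * 0.684 = 5947 + 8296 = 14243
Net migration: Group 1 − 180 → 6287; Group 2 − 110 → 7986; Group 3 + 250 → 9402; Group 4 − 300 → 1536; Group 5 − 220 → 2479; Group 6 + 180 → 10724; Group 7 + 40 → 14283
Population now: 0–9=6287, 10–19=7986, 20–29=9402, 30–39=1536, 40–49=2479, 50–59=10724, 60+=14283
Total after period 2: 6287 + 7986 + 9402 + 1536 + 2479 + 10724 + 14283 = 52697

52697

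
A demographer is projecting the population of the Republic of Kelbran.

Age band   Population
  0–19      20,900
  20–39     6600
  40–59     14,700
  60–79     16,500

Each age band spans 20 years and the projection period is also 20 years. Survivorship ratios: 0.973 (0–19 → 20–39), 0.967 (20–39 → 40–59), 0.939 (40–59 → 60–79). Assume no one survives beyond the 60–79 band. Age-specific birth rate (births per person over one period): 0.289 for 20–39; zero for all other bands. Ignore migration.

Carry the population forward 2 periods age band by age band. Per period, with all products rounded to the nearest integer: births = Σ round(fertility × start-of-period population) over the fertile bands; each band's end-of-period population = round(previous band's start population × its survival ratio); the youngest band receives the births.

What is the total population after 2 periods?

After projecting period 1:
Births: 6600 × 0.289 = 1907
20–39: 20900 × 0.973 = 20336
40–59: 6600 × 0.967 = 6382
60–79: 14700 × 0.939 = 13803
Giving 1907 / 20336 / 6382 / 13803.
After projecting period 2:
Births: 20336 × 0.289 = 5877
20–39: 1907 × 0.973 = 1856
40–59: 20336 × 0.967 = 19665
60–79: 6382 × 0.939 = 5993
Giving 5877 / 1856 / 19665 / 5993.
Total after period 2: 5877 + 1856 + 19665 + 5993 = 33391

33391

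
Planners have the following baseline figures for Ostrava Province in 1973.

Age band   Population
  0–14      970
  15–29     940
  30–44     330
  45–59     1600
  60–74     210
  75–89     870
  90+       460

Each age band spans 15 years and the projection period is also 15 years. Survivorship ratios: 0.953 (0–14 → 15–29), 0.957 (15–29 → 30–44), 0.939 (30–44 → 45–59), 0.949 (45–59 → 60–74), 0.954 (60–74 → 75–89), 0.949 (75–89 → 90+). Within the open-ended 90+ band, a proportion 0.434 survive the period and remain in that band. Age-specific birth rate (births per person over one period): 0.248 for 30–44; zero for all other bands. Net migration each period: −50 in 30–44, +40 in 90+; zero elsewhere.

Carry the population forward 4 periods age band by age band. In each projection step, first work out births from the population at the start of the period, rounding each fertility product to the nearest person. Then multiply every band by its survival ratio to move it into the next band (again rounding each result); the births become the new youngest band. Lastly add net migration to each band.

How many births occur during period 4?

— Period 1 —
Births: 330 * 0.248 = 82
15–29: 970 * 0.953 = 924
30–44: 940 * 0.957 = 900
45–59: 330 * 0.939 = 310
60–74: 1600 * 0.949 = 1518
75–89: 210 * 0.954 = 200
90+: 870 * 0.949 + 460 * 0.434 = 826 + 200 = 1026
Net migration: 30–44 − 50 → 850; 90+ + 40 → 1066
Population now: 0–14=82, 15–29=924, 30–44=850, 45–59=310, 60–74=1518, 75–89=200, 90+=1066
— Period 2 —
Births: 850 * 0.248 = 211
15–29: 82 * 0.953 = 78
30–44: 924 * 0.957 = 884
45–59: 850 * 0.939 = 798
60–74: 310 * 0.949 = 294
75–89: 1518 * 0.954 = 1448
90+: 200 * 0.949 + 1066 * 0.434 = 190 + 463 = 653
Net migration: 30–44 − 50 → 834; 90+ + 40 → 693
Population now: 0–14=211, 15–29=78, 30–44=834, 45–59=798, 60–74=294, 75–89=1448, 90+=693
— Period 3 —
Births: 834 * 0.248 = 207
15–29: 211 * 0.953 = 201
30–44: 78 * 0.957 = 75
45–59: 834 * 0.939 = 783
60–74: 798 * 0.949 = 757
75–89: 294 * 0.954 = 280
90+: 1448 * 0.949 + 693 * 0.434 = 1374 + 301 = 1675
Net migration: 30–44 − 50 → 25; 90+ + 40 → 1715
Population now: 0–14=207, 15–29=201, 30–44=25, 45–59=783, 60–74=757, 75–89=280, 90+=1715
— Period 4 —
Births: 25 * 0.248 = 6
15–29: 207 * 0.953 = 197
30–44: 201 * 0.957 = 192
45–59: 25 * 0.939 = 23
60–74: 783 * 0.949 = 743
75–89: 757 * 0.954 = 722
90+: 280 * 0.949 + 1715 * 0.434 = 266 + 744 = 1010
Net migration: 30–44 − 50 → 142; 90+ + 40 → 1050
Population now: 0–14=6, 15–29=197, 30–44=142, 45–59=23, 60–74=743, 75–89=722, 90+=1050

6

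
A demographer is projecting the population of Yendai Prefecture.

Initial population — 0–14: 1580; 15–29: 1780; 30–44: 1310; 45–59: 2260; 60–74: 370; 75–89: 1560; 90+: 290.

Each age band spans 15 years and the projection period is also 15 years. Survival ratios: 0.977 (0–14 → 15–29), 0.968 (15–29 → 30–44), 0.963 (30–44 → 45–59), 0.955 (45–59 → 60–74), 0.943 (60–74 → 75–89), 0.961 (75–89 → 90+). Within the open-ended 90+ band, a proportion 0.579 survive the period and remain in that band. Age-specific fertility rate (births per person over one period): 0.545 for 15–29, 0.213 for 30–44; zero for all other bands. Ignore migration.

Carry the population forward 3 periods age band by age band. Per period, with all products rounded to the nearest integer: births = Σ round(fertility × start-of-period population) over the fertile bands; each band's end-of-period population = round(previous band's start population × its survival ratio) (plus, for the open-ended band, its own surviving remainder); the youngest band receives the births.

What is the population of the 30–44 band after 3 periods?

1181

After projecting period 1:
Births: 1780 × 0.545 = 970  |  1310 × 0.213 = 279 — total 1249
15–29: 1580 × 0.977 = 1544
30–44: 1780 × 0.968 = 1723
45–59: 1310 × 0.963 = 1262
60–74: 2260 × 0.955 = 2158
75–89: 370 × 0.943 = 349
90+: 1560 × 0.961 + 290 × 0.579 = 1499 + 168 = 1667
→ [1249, 1544, 1723, 1262, 2158, 349, 1667]
After projecting period 2:
Births: 1544 × 0.545 = 841  |  1723 × 0.213 = 367 — total 1208
15–29: 1249 × 0.977 = 1220
30–44: 1544 × 0.968 = 1495
45–59: 1723 × 0.963 = 1659
60–74: 1262 × 0.955 = 1205
75–89: 2158 × 0.943 = 2035
90+: 349 × 0.961 + 1667 × 0.579 = 335 + 965 = 1300
→ [1208, 1220, 1495, 1659, 1205, 2035, 1300]
After projecting period 3:
Births: 1220 × 0.545 = 665  |  1495 × 0.213 = 318 — total 983
15–29: 1208 × 0.977 = 1180
30–44: 1220 × 0.968 = 1181
45–59: 1495 × 0.963 = 1440
60–74: 1659 × 0.955 = 1584
75–89: 1205 × 0.943 = 1136
90+: 2035 × 0.961 + 1300 × 0.579 = 1956 + 753 = 2709
→ [983, 1180, 1181, 1440, 1584, 1136, 2709]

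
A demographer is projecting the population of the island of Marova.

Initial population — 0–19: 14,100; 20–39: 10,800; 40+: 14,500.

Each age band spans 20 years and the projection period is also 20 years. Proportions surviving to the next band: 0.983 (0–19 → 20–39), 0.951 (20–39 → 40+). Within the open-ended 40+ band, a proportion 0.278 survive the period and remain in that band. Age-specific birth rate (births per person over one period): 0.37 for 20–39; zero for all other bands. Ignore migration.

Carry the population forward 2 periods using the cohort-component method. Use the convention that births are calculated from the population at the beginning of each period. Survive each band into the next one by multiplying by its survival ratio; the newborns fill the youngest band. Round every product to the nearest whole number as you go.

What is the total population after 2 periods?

26213

(Groups numbered youngest = 1 to oldest = 3.)
[period 1]
Births: 10800 × 0.37 = 3996
Group 2: 14100 × 0.983 = 13860
Group 3: 10800 × 0.951 + 14500 × 0.278 = 10271 + 4031 = 14302
Giving 3996 / 13860 / 14302.
[period 2]
Births: 13860 × 0.37 = 5128
Group 2: 3996 × 0.983 = 3928
Group 3: 13860 × 0.951 + 14302 × 0.278 = 13181 + 3976 = 17157
Giving 5128 / 3928 / 17157.
Total after period 2: 5128 + 3928 + 17157 = 26213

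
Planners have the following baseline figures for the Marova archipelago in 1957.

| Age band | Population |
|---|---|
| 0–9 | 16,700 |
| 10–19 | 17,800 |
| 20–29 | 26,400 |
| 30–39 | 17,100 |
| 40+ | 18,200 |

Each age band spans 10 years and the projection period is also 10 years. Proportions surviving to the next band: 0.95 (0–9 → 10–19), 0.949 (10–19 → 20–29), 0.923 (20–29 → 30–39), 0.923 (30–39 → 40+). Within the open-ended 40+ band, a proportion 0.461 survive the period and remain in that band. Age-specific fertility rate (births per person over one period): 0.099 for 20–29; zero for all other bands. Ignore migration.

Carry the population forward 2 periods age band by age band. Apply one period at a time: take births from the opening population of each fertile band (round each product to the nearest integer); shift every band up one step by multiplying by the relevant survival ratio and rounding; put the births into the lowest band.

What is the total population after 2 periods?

68437

(Groups numbered youngest = 1 to oldest = 5.)
After projecting period 1:
Births: 26400 × 0.099 = 2614
Group 2: 16700 × 0.95 = 15865
Group 3: 17800 × 0.949 = 16892
Group 4: 26400 × 0.923 = 24367
Group 5: 17100 × 0.923 + 18200 × 0.461 = 15783 + 8390 = 24173
Population now: 0–9=2614, 10–19=15865, 20–29=16892, 30–39=24367, 40+=24173
After projecting period 2:
Births: 16892 × 0.099 = 1672
Group 2: 2614 × 0.95 = 2483
Group 3: 15865 × 0.949 = 15056
Group 4: 16892 × 0.923 = 15591
Group 5: 24367 × 0.923 + 24173 × 0.461 = 22491 + 11144 = 33635
Population now: 0–9=1672, 10–19=2483, 20–29=15056, 30–39=15591, 40+=33635
Total after period 2: 1672 + 2483 + 15056 + 15591 + 33635 = 68437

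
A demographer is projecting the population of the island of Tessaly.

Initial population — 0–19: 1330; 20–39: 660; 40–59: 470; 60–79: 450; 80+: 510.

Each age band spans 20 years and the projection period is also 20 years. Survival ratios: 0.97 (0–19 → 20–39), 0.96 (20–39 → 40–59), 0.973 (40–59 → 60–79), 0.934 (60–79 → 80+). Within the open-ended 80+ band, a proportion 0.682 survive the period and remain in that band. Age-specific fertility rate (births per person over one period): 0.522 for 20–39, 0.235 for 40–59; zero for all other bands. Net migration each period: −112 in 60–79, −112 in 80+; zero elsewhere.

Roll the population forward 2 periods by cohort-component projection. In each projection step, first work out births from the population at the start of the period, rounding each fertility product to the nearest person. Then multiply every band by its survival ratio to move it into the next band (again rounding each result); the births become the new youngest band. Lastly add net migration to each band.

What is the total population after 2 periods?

3663

(Bands numbered youngest = 1 to oldest = 5.)
Period 1:
Births: 660 * 0.522 = 345  |  470 * 0.235 = 110 → total 455
Band 2: 1330 * 0.97 = 1290
Band 3: 660 * 0.96 = 634
Band 4: 470 * 0.973 = 457
Band 5: 450 * 0.934 + 510 * 0.682 = 420 + 348 = 768
Net migration: Band 4 − 112 → 345; Band 5 − 112 → 656
→ [455, 1290, 634, 345, 656]
Period 2:
Births: 1290 * 0.522 = 673  |  634 * 0.235 = 149 → total 822
Band 2: 455 * 0.97 = 441
Band 3: 1290 * 0.96 = 1238
Band 4: 634 * 0.973 = 617
Band 5: 345 * 0.934 + 656 * 0.682 = 322 + 447 = 769
Net migration: Band 4 − 112 → 505; Band 5 − 112 → 657
→ [822, 441, 1238, 505, 657]
Total after period 2: 822 + 441 + 1238 + 505 + 657 = 3663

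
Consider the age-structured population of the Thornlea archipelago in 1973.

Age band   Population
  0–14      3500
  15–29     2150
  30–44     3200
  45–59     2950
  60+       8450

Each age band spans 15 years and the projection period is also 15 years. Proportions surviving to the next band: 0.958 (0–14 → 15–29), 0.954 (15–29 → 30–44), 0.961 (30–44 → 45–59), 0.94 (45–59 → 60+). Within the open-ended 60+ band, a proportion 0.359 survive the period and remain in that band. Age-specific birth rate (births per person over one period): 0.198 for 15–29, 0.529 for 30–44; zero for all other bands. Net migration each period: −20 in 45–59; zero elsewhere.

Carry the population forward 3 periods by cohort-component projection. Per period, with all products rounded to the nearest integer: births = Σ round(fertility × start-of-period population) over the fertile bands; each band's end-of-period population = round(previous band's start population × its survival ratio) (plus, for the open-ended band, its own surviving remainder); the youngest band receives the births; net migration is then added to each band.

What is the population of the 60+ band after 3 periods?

3614

Let band 1 be 0–14 through band 5 = 60+.
After projecting period 1:
Births: 2150 × 0.198 = 426, 3200 × 0.529 = 1693 ⇒ total 2119
Band 2: 3500 × 0.958 = 3353
Band 3: 2150 × 0.954 = 2051
Band 4: 3200 × 0.961 = 3075
Band 5: 2950 × 0.94 + 8450 × 0.359 = 2773 + 3034 = 5807
Net migration: Band 4 − 20 → 3055
Giving 2119 / 3353 / 2051 / 3055 / 5807.
After projecting period 2:
Births: 3353 × 0.198 = 664, 2051 × 0.529 = 1085 ⇒ total 1749
Band 2: 2119 × 0.958 = 2030
Band 3: 3353 × 0.954 = 3199
Band 4: 2051 × 0.961 = 1971
Band 5: 3055 × 0.94 + 5807 × 0.359 = 2872 + 2085 = 4957
Net migration: Band 4 − 20 → 1951
Giving 1749 / 2030 / 3199 / 1951 / 4957.
After projecting period 3:
Births: 2030 × 0.198 = 402, 3199 × 0.529 = 1692 ⇒ total 2094
Band 2: 1749 × 0.958 = 1676
Band 3: 2030 × 0.954 = 1937
Band 4: 3199 × 0.961 = 3074
Band 5: 1951 × 0.94 + 4957 × 0.359 = 1834 + 1780 = 3614
Net migration: Band 4 − 20 → 3054
Giving 2094 / 1676 / 1937 / 3054 / 3614.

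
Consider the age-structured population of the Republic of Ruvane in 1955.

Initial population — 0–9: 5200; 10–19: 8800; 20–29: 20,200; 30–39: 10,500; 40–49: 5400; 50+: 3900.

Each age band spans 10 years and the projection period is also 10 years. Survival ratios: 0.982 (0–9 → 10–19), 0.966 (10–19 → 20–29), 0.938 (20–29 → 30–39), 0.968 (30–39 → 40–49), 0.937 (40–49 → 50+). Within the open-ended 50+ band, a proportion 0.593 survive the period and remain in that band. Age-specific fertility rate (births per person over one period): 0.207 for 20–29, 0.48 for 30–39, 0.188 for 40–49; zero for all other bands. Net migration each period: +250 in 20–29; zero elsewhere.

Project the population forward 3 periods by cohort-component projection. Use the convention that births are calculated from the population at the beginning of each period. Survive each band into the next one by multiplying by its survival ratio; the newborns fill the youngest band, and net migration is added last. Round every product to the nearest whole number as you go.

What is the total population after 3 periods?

— Period 1 —
Births: 20200 × 0.207 = 4181, 10500 × 0.48 = 5040, 5400 × 0.188 = 1015 — total 10236
10–19: 5200 × 0.982 = 5106
20–29: 8800 × 0.966 = 8501
30–39: 20200 × 0.938 = 18948
40–49: 10500 × 0.968 = 10164
50+: 5400 × 0.937 + 3900 × 0.593 = 5060 + 2313 = 7373
Net migration: 20–29 + 250 → 8751
Population now: 0–9=10236, 10–19=5106, 20–29=8751, 30–39=18948, 40–49=10164, 50+=7373
— Period 2 —
Births: 8751 × 0.207 = 1811, 18948 × 0.48 = 9095, 10164 × 0.188 = 1911 — total 12817
10–19: 10236 × 0.982 = 10052
20–29: 5106 × 0.966 = 4932
30–39: 8751 × 0.938 = 8208
40–49: 18948 × 0.968 = 18342
50+: 10164 × 0.937 + 7373 × 0.593 = 9524 + 4372 = 13896
Net migration: 20–29 + 250 → 5182
Population now: 0–9=12817, 10–19=10052, 20–29=5182, 30–39=8208, 40–49=18342, 50+=13896
— Period 3 —
Births: 5182 × 0.207 = 1073, 8208 × 0.48 = 3940, 18342 × 0.188 = 3448 — total 8461
10–19: 12817 × 0.982 = 12586
20–29: 10052 × 0.966 = 9710
30–39: 5182 × 0.938 = 4861
40–49: 8208 × 0.968 = 7945
50+: 18342 × 0.937 + 13896 × 0.593 = 17186 + 8240 = 25426
Net migration: 20–29 + 250 → 9960
Population now: 0–9=8461, 10–19=12586, 20–29=9960, 30–39=4861, 40–49=7945, 50+=25426
Total after period 3: 8461 + 12586 + 9960 + 4861 + 7945 + 25426 = 69239

69239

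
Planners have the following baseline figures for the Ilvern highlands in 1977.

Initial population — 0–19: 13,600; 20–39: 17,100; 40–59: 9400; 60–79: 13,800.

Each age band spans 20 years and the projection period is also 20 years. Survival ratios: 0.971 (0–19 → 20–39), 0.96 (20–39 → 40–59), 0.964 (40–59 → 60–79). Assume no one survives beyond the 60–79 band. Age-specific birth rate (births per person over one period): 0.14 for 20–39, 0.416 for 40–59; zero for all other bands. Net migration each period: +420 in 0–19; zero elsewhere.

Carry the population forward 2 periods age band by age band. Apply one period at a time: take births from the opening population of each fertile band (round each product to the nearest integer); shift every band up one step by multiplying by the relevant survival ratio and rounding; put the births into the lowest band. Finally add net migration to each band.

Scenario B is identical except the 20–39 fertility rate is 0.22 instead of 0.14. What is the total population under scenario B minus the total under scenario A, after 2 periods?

2384

Call the bands 1 to 4, youngest first.
Period 1.
Births: 17100 × 0.14 = 2394  |  9400 × 0.416 = 3910 → 6304
Band 2: 13600 × 0.971 = 13206
Band 3: 17100 × 0.96 = 16416
Band 4: 9400 × 0.964 = 9062
Net migration: Band 1 + 420 → 6724
→ [6724, 13206, 16416, 9062]
Period 2.
Births: 13206 × 0.14 = 1849  |  16416 × 0.416 = 6829 → 8678
Band 2: 6724 × 0.971 = 6529
Band 3: 13206 × 0.96 = 12678
Band 4: 16416 × 0.964 = 15825
Net migration: Band 1 + 420 → 9098
→ [9098, 6529, 12678, 15825]
Scenario A total after 2 periods: 44130
Scenario B projection —
Period 1.
Births: 17100 × 0.22 = 3762  |  9400 × 0.416 = 3910 → 7672
Band 2: 13600 × 0.971 = 13206
Band 3: 17100 × 0.96 = 16416
Band 4: 9400 × 0.964 = 9062
Net migration: Band 1 + 420 → 8092
→ [8092, 13206, 16416, 9062]
Period 2.
Births: 13206 × 0.22 = 2905  |  16416 × 0.416 = 6829 → 9734
Band 2: 8092 × 0.971 = 7857
Band 3: 13206 × 0.96 = 12678
Band 4: 16416 × 0.964 = 15825
Net migration: Band 1 + 420 → 10154
→ [10154, 7857, 12678, 15825]
Scenario B total after 2 periods: 46514
Difference B − A = 46514 − 44130 = 2384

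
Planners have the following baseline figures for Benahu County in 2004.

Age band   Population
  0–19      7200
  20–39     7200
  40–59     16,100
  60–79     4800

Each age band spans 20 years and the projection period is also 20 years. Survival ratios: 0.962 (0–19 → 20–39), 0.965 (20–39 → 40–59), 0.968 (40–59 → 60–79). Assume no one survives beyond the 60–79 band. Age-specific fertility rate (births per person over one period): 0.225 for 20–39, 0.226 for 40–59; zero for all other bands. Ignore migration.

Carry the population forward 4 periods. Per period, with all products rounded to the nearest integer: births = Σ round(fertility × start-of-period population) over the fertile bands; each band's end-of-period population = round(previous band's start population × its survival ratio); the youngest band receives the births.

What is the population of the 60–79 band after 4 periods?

4726

[period 1]
Births: 7200 * 0.225 = 1620, 16100 * 0.226 = 3639 → 5259
20–39: 7200 * 0.962 = 6926
40–59: 7200 * 0.965 = 6948
60–79: 16100 * 0.968 = 15585
Population now: 0–19=5259, 20–39=6926, 40–59=6948, 60–79=15585
[period 2]
Births: 6926 * 0.225 = 1558, 6948 * 0.226 = 1570 → 3128
20–39: 5259 * 0.962 = 5059
40–59: 6926 * 0.965 = 6684
60–79: 6948 * 0.968 = 6726
Population now: 0–19=3128, 20–39=5059, 40–59=6684, 60–79=6726
[period 3]
Births: 5059 * 0.225 = 1138, 6684 * 0.226 = 1511 → 2649
20–39: 3128 * 0.962 = 3009
40–59: 5059 * 0.965 = 4882
60–79: 6684 * 0.968 = 6470
Population now: 0–19=2649, 20–39=3009, 40–59=4882, 60–79=6470
[period 4]
Births: 3009 * 0.225 = 677, 4882 * 0.226 = 1103 → 1780
20–39: 2649 * 0.962 = 2548
40–59: 3009 * 0.965 = 2904
60–79: 4882 * 0.968 = 4726
Population now: 0–19=1780, 20–39=2548, 40–59=2904, 60–79=4726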